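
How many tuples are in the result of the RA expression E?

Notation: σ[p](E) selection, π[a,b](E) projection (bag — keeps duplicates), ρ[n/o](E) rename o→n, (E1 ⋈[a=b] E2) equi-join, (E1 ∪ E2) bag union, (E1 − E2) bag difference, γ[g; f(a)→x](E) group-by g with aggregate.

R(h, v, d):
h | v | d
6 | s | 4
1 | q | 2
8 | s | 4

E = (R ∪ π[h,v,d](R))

Stepwise |·|:
  R → 3
  R → 3
  π[h,v,d](R) → 3
  (R ∪ π[h,v,d](R)) → 6

|E| = 6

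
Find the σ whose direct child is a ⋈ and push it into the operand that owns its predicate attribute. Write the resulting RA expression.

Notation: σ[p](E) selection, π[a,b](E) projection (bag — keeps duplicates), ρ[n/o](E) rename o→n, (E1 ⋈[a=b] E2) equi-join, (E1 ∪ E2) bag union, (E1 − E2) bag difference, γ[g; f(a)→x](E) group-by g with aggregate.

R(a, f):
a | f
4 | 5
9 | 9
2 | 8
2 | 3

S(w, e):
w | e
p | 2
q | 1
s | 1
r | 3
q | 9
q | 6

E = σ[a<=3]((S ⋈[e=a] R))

σ filters on a, owned by the right side.
E' = (S ⋈[e=a] σ[a<=3](R))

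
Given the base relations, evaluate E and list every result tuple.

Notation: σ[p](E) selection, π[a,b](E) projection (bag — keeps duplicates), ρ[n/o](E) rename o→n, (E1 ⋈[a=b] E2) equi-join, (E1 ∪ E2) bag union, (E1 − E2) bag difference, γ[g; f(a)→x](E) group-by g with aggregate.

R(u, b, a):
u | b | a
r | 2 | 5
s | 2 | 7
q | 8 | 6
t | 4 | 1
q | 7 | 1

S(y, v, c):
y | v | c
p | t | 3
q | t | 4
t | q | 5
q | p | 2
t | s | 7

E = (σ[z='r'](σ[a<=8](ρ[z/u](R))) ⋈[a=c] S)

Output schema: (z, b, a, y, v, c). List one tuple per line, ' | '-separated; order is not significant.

Per-node cardinality:
  R → 5
  ρ[z/u](R) → 5
  σ[a<=8](ρ[z/u](R)) → 5
  σ[z='r'](σ[a<=8](ρ[z/u](R))) → 1
  S → 5
  (σ[z='r'](σ[a<=8](ρ[z/u](R))) ⋈[a=c] S) → 1

== RESULT ==
z | b | a | y | v | c
r | 2 | 5 | t | q | 5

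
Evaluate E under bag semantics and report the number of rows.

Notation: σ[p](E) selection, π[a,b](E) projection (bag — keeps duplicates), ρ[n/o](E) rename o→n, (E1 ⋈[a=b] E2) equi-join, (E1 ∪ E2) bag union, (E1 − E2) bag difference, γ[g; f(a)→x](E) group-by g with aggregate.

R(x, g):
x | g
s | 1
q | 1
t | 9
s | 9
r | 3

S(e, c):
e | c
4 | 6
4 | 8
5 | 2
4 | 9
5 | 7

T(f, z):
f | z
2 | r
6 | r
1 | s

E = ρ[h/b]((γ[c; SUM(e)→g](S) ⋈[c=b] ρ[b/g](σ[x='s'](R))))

Per-node cardinality:
  S → 5
  γ[c; SUM(e)→g](S) → 5
  R → 5
  σ[x='s'](R) → 2
  ρ[b/g](σ[x='s'](R)) → 2
  (γ[c; SUM(e)→g](S) ⋈[c=b] ρ[b/g](σ[x='s'](R))) → 1
  ρ[h/b]((γ[c; SUM(e)→g](S) ⋈[c=b] ρ[b/g](σ[x='s'](R)))) → 1

|E| = 1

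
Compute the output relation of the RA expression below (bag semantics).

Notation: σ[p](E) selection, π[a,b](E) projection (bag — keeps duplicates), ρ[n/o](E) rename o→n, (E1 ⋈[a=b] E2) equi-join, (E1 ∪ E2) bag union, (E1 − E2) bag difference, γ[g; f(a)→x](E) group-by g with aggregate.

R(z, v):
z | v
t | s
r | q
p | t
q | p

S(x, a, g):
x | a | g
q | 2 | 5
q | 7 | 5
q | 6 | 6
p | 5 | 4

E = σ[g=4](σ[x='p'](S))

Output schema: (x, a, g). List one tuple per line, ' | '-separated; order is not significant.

Stepwise |·|:
  S → 4
  σ[x='p'](S) → 1
  σ[g=4](σ[x='p'](S)) → 1

== RESULT ==
x | a | g
p | 5 | 4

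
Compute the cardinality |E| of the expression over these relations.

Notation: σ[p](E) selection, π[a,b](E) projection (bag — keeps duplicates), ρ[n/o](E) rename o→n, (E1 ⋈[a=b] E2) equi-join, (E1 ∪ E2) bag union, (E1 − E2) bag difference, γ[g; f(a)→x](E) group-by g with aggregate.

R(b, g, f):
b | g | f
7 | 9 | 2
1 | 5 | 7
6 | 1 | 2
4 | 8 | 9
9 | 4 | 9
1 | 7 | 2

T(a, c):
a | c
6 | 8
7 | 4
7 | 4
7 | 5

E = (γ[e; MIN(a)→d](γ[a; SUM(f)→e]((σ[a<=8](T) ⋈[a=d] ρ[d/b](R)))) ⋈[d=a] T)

Subexpression sizes:
  T → 4
  σ[a<=8](T) → 4
  R → 6
  ρ[d/b](R) → 6
  (σ[a<=8](T) ⋈[a=d] ρ[d/b](R)) → 4
  γ[a; SUM(f)→e]((σ[a<=8](T) ⋈[a=d] ρ[d/b](R))) → 2
  γ[e; MIN(a)→d](γ[a; SUM(f)→e]((σ[a<=8](T) ⋈[a=d] ρ[d/b](R)))) → 2
  T → 4
  (γ[e; MIN(a)→d](γ[a; SUM(f)→e]((σ[a<=8](T) ⋈[a=d] ρ[d/b](R)))) ⋈[d=a] T) → 4

|E| = 4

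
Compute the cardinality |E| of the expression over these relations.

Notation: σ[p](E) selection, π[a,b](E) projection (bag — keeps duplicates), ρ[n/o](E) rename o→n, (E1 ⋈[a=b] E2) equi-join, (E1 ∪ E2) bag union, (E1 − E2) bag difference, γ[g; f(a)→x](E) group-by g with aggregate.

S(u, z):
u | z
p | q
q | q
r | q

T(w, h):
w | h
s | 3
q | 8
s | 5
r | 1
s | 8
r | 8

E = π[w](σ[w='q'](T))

Subexpression sizes:
  T → 6
  σ[w='q'](T) → 1
  π[w](σ[w='q'](T)) → 1

|E| = 1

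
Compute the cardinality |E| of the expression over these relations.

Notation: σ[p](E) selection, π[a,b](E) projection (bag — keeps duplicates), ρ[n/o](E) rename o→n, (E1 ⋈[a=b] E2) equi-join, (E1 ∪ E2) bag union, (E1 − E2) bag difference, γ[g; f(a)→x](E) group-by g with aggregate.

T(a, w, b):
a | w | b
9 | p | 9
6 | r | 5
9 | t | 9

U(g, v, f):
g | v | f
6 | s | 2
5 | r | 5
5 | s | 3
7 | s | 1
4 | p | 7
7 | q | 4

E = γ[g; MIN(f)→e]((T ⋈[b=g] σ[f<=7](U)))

Subexpression sizes:
  T → 3
  U → 6
  σ[f<=7](U) → 6
  (T ⋈[b=g] σ[f<=7](U)) → 2
  γ[g; MIN(f)→e]((T ⋈[b=g] σ[f<=7](U))) → 1

|E| = 1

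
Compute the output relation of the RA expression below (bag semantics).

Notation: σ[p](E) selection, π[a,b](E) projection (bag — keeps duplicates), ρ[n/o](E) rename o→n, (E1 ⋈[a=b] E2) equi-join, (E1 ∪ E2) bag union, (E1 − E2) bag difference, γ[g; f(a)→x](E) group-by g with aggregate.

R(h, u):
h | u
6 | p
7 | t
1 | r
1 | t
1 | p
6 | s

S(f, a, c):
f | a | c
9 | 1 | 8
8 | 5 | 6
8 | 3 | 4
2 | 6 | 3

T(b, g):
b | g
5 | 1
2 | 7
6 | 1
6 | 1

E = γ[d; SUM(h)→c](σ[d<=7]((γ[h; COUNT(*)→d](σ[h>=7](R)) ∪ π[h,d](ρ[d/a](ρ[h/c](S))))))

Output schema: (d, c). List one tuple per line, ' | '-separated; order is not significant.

Stepwise |·|:
  R → 6
  σ[h>=7](R) → 1
  γ[h; COUNT(*)→d](σ[h>=7](R)) → 1
  S → 4
  ρ[h/c](S) → 4
  ρ[d/a](ρ[h/c](S)) → 4
  π[h,d](ρ[d/a](ρ[h/c](S))) → 4
  (γ[h; COUNT(*)→d](σ[h>=7](R)) ∪ π[h,d](ρ[d/a](ρ[h/c](S)))) → 5
  σ[d<=7]((γ[h; COUNT(*)→d](σ[h>=7](R)) ∪ π[h,d](ρ[d/a](ρ[h/c](S))))) → 5
  γ[d; SUM(h)→c](σ[d<=7]((γ[h; COUNT(*)→d](σ[h>=7](R)) ∪ π[h,d](ρ[d/a](ρ[h/c](S)))))) → 4

== RESULT ==
d | c
1 | 15
3 | 4
5 | 6
6 | 3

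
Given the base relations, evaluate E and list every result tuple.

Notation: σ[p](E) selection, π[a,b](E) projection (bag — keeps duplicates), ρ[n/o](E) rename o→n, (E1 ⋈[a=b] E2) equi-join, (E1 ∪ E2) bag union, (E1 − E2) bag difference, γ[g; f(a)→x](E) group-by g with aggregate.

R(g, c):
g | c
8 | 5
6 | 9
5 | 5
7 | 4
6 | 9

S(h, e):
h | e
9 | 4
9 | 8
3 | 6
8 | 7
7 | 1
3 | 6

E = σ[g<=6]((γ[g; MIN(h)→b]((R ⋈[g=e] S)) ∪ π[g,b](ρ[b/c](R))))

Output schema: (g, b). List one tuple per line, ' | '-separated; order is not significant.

Per-node cardinality:
  R → 5
  S → 6
  (R ⋈[g=e] S) → 6
  γ[g; MIN(h)→b]((R ⋈[g=e] S)) → 3
  R → 5
  ρ[b/c](R) → 5
  π[g,b](ρ[b/c](R)) → 5
  (γ[g; MIN(h)→b]((R ⋈[g=e] S)) ∪ π[g,b](ρ[b/c](R))) → 8
  σ[g<=6]((γ[g; MIN(h)→b]((R ⋈[g=e] S)) ∪ π[g,b](ρ[b/c](R)))) → 4

== RESULT ==
g | b
5 | 5
6 | 3
6 | 9
6 | 9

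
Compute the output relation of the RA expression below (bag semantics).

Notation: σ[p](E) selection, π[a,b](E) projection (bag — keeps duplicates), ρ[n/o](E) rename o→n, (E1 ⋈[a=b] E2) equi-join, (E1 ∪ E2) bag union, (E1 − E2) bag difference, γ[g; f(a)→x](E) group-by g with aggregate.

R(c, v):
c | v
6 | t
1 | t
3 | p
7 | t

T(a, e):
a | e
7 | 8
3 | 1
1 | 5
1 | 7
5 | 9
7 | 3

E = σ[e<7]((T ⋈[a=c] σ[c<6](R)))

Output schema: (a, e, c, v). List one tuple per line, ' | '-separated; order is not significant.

Row counts bottom-up:
  T → 6
  R → 4
  σ[c<6](R) → 2
  (T ⋈[a=c] σ[c<6](R)) → 3
  σ[e<7]((T ⋈[a=c] σ[c<6](R))) → 2

== RESULT ==
a | e | c | v
1 | 5 | 1 | t
3 | 1 | 3 | p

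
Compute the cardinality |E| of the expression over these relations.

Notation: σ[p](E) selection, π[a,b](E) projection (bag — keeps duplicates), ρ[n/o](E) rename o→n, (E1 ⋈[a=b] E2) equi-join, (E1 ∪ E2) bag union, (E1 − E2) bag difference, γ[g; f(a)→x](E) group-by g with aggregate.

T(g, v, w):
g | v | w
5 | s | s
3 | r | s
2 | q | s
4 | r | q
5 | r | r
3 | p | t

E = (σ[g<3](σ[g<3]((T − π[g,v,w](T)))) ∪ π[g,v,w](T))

Row counts bottom-up:
  T → 6
  T → 6
  π[g,v,w](T) → 6
  (T − π[g,v,w](T)) → 0
  σ[g<3]((T − π[g,v,w](T))) → 0
  σ[g<3](σ[g<3]((T − π[g,v,w](T)))) → 0
  T → 6
  π[g,v,w](T) → 6
  (σ[g<3](σ[g<3]((T − π[g,v,w](T)))) ∪ π[g,v,w](T)) → 6

|E| = 6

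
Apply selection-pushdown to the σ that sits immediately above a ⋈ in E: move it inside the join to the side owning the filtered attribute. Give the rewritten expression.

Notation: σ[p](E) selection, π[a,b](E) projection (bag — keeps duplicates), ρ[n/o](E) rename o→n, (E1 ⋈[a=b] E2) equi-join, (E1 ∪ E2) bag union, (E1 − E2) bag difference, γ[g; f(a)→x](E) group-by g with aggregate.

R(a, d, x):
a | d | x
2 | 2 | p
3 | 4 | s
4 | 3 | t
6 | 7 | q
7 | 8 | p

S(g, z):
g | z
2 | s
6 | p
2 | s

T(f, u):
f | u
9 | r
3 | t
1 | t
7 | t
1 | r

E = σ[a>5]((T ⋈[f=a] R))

σ filters on a, owned by the right side.
E' = (T ⋈[f=a] σ[a>5](R))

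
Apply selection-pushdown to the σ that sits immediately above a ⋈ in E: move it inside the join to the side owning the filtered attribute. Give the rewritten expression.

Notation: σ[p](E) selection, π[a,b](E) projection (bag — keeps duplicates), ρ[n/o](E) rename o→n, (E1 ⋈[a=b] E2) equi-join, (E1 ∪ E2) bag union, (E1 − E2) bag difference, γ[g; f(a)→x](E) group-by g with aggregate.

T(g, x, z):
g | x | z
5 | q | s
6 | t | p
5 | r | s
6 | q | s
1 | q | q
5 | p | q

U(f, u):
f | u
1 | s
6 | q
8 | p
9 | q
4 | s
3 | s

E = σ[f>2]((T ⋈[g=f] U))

σ filters on f, owned by the right side.
E' = (T ⋈[g=f] σ[f>2](U))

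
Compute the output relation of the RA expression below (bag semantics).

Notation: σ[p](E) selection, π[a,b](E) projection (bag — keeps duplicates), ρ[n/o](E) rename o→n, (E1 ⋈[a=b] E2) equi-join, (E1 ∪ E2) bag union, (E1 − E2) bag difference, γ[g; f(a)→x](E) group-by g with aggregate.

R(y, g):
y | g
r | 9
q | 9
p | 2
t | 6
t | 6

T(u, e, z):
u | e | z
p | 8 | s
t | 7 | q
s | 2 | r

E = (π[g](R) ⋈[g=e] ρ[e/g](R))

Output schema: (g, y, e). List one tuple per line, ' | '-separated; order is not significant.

Stepwise |·|:
  R → 5
  π[g](R) → 5
  R → 5
  ρ[e/g](R) → 5
  (π[g](R) ⋈[g=e] ρ[e/g](R)) → 9

== RESULT ==
g | y | e
2 | p | 2
6 | t | 6
6 | t | 6
6 | t | 6
6 | t | 6
9 | q | 9
9 | q | 9
9 | r | 9
9 | r | 9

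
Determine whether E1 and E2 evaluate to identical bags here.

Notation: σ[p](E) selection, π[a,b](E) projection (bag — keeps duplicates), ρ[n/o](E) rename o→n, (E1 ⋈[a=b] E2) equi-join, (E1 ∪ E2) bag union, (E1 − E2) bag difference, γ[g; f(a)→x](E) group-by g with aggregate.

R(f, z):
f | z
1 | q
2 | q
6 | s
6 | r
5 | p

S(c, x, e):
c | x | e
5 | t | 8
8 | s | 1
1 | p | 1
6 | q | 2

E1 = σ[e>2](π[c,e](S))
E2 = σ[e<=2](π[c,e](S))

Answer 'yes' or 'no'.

E1 row counts bottom-up:
  S → 4
  π[c,e](S) → 4
  σ[e>2](π[c,e](S)) → 1
E2 row counts bottom-up:
  S → 4
  π[c,e](S) → 4
  σ[e<=2](π[c,e](S)) → 3

E1 result:
c | e
5 | 8
E2 result:
c | e
1 | 1
6 | 2
8 | 1
Witness: (1, 1) appears 0× in E1 but 1× in E2.

no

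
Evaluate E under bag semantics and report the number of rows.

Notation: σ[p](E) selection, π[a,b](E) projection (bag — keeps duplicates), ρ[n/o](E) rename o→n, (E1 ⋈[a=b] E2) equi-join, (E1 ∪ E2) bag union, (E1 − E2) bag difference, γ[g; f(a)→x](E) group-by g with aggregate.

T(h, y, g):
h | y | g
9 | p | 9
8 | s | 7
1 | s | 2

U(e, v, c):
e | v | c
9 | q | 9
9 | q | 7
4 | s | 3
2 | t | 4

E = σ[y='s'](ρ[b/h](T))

Stepwise |·|:
  T → 3
  ρ[b/h](T) → 3
  σ[y='s'](ρ[b/h](T)) → 2

|E| = 2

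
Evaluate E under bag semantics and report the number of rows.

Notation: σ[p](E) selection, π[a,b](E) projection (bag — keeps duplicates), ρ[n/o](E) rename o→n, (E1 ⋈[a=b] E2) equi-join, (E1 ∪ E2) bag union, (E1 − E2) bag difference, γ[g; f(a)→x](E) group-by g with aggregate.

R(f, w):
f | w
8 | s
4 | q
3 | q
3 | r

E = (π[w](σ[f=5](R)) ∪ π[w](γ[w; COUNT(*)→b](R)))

Row counts bottom-up:
  R → 4
  σ[f=5](R) → 0
  π[w](σ[f=5](R)) → 0
  R → 4
  γ[w; COUNT(*)→b](R) → 3
  π[w](γ[w; COUNT(*)→b](R)) → 3
  (π[w](σ[f=5](R)) ∪ π[w](γ[w; COUNT(*)→b](R))) → 3

|E| = 3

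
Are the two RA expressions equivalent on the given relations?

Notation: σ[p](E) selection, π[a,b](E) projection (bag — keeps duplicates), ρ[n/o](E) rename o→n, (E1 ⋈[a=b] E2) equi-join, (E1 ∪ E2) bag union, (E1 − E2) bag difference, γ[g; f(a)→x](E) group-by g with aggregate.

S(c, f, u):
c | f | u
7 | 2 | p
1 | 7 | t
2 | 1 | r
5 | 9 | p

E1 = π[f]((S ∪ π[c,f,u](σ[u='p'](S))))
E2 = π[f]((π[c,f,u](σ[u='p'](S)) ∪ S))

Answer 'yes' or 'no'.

E1 per-node cardinality:
  S → 4
  S → 4
  σ[u='p'](S) → 2
  π[c,f,u](σ[u='p'](S)) → 2
  (S ∪ π[c,f,u](σ[u='p'](S))) → 6
  π[f]((S ∪ π[c,f,u](σ[u='p'](S)))) → 6
E2 per-node cardinality:
  S → 4
  σ[u='p'](S) → 2
  π[c,f,u](σ[u='p'](S)) → 2
  S → 4
  (π[c,f,u](σ[u='p'](S)) ∪ S) → 6
  π[f]((π[c,f,u](σ[u='p'](S)) ∪ S)) → 6

E1 and E2 produce the same multiset:
f
1
2
2
7
9
9

yes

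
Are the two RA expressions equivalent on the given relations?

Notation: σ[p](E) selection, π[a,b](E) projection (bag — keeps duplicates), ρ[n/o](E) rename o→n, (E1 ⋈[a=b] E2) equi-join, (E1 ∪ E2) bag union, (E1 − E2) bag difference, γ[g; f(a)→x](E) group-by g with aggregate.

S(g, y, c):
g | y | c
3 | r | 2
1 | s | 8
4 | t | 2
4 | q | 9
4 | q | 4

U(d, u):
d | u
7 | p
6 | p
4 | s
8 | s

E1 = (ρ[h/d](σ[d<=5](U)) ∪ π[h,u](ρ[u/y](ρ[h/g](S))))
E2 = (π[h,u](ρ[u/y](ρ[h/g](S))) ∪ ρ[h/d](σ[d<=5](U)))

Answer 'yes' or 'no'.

E1 stepwise |·|:
  U → 4
  σ[d<=5](U) → 1
  ρ[h/d](σ[d<=5](U)) → 1
  S → 5
  ρ[h/g](S) → 5
  ρ[u/y](ρ[h/g](S)) → 5
  π[h,u](ρ[u/y](ρ[h/g](S))) → 5
  (ρ[h/d](σ[d<=5](U)) ∪ π[h,u](ρ[u/y](ρ[h/g](S)))) → 6
E2 stepwise |·|:
  S → 5
  ρ[h/g](S) → 5
  ρ[u/y](ρ[h/g](S)) → 5
  π[h,u](ρ[u/y](ρ[h/g](S))) → 5
  U → 4
  σ[d<=5](U) → 1
  ρ[h/d](σ[d<=5](U)) → 1
  (π[h,u](ρ[u/y](ρ[h/g](S))) ∪ ρ[h/d](σ[d<=5](U))) → 6

E1 and E2 produce the same multiset:
h | u
1 | s
3 | r
4 | q
4 | q
4 | s
4 | t

yes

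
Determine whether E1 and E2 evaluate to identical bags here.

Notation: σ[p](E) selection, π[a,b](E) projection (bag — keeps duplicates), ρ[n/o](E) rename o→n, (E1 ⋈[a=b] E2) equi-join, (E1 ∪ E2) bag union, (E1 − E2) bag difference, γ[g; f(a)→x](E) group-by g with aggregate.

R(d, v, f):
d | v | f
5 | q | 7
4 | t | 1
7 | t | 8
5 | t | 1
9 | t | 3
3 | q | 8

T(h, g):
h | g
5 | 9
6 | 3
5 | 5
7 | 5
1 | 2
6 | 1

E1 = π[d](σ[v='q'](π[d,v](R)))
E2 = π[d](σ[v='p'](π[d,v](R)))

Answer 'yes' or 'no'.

E1 per-node cardinality:
  R → 6
  π[d,v](R) → 6
  σ[v='q'](π[d,v](R)) → 2
  π[d](σ[v='q'](π[d,v](R))) → 2
E2 per-node cardinality:
  R → 6
  π[d,v](R) → 6
  σ[v='p'](π[d,v](R)) → 0
  π[d](σ[v='p'](π[d,v](R))) → 0

E1 result:
d
3
5
E2 result:
d
(0 rows)
Witness: (3,) appears 1× in E1 but 0× in E2.

no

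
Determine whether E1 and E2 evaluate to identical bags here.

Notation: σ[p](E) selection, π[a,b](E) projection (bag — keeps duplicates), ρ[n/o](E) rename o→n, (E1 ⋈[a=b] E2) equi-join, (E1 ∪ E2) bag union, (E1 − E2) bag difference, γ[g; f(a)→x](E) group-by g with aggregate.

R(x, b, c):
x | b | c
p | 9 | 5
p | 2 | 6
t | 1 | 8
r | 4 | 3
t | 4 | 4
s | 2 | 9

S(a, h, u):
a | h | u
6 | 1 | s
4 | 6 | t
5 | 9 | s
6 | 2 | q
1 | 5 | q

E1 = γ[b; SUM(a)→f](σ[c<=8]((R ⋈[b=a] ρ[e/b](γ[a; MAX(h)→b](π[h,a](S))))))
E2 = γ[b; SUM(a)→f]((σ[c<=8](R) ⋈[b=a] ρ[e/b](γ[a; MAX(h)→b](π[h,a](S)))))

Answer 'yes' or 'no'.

E1 stepwise |·|:
  R → 6
  S → 5
  π[h,a](S) → 5
  γ[a; MAX(h)→b](π[h,a](S)) → 4
  ρ[e/b](γ[a; MAX(h)→b](π[h,a](S))) → 4
  (R ⋈[b=a] ρ[e/b](γ[a; MAX(h)→b](π[h,a](S)))) → 3
  σ[c<=8]((R ⋈[b=a] ρ[e/b](γ[a; MAX(h)→b](π[h,a](S))))) → 3
  γ[b; SUM(a)→f](σ[c<=8]((R ⋈[b=a] ρ[e/b](γ[a; MAX(h)→b](π[h,a](S)))))) → 2
E2 stepwise |·|:
  R → 6
  σ[c<=8](R) → 5
  S → 5
  π[h,a](S) → 5
  γ[a; MAX(h)→b](π[h,a](S)) → 4
  ρ[e/b](γ[a; MAX(h)→b](π[h,a](S))) → 4
  (σ[c<=8](R) ⋈[b=a] ρ[e/b](γ[a; MAX(h)→b](π[h,a](S)))) → 3
  γ[b; SUM(a)→f]((σ[c<=8](R) ⋈[b=a] ρ[e/b](γ[a; MAX(h)→b](π[h,a](S))))) → 2

E1 and E2 produce the same multiset:
b | f
1 | 1
4 | 8

yes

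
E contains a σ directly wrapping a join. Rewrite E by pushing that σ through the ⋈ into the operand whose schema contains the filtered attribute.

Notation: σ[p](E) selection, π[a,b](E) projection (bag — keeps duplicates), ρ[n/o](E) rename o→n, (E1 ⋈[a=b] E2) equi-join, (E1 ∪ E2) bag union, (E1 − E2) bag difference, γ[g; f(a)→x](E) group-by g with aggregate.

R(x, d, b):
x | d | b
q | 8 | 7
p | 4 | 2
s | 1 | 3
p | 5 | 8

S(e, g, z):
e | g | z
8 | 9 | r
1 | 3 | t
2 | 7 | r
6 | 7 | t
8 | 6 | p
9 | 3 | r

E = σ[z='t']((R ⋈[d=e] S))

σ filters on z, owned by the right side.
E' = (R ⋈[d=e] σ[z='t'](S))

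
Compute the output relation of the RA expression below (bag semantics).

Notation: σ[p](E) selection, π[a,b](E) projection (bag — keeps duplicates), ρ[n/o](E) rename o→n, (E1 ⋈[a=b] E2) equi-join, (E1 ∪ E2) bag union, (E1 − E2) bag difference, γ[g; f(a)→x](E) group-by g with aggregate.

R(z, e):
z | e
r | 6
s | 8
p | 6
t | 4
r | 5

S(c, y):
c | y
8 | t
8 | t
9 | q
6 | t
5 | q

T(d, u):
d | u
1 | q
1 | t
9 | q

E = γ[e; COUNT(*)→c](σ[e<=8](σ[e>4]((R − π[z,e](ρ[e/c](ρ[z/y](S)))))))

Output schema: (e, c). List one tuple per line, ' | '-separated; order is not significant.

Subexpression sizes:
  R → 5
  S → 5
  ρ[z/y](S) → 5
  ρ[e/c](ρ[z/y](S)) → 5
  π[z,e](ρ[e/c](ρ[z/y](S))) → 5
  (R − π[z,e](ρ[e/c](ρ[z/y](S)))) → 5
  σ[e>4]((R − π[z,e](ρ[e/c](ρ[z/y](S))))) → 4
  σ[e<=8](σ[e>4]((R − π[z,e](ρ[e/c](ρ[z/y](S)))))) → 4
  γ[e; COUNT(*)→c](σ[e<=8](σ[e>4]((R − π[z,e](ρ[e/c](ρ[z/y](S))))))) → 3

== RESULT ==
e | c
5 | 1
6 | 2
8 | 1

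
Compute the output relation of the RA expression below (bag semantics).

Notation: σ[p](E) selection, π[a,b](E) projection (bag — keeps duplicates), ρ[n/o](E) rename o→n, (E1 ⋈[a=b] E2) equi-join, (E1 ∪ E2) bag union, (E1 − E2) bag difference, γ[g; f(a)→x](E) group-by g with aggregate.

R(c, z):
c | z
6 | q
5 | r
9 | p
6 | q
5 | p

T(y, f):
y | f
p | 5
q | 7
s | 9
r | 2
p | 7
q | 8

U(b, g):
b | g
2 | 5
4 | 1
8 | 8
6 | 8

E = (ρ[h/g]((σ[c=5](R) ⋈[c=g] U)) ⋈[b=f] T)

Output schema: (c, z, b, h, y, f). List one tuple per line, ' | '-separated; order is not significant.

Row counts bottom-up:
  R → 5
  σ[c=5](R) → 2
  U → 4
  (σ[c=5](R) ⋈[c=g] U) → 2
  ρ[h/g]((σ[c=5](R) ⋈[c=g] U)) → 2
  T → 6
  (ρ[h/g]((σ[c=5](R) ⋈[c=g] U)) ⋈[b=f] T) → 2

== RESULT ==
c | z | b | h | y | f
5 | p | 2 | 5 | r | 2
5 | r | 2 | 5 | r | 2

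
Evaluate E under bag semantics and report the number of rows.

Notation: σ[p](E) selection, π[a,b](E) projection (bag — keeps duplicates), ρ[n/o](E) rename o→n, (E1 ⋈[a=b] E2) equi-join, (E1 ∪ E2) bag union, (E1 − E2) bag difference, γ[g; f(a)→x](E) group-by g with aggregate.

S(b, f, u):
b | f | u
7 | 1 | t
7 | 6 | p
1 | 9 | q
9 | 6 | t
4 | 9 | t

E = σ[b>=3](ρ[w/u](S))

Row counts bottom-up:
  S → 5
  ρ[w/u](S) → 5
  σ[b>=3](ρ[w/u](S)) → 4

|E| = 4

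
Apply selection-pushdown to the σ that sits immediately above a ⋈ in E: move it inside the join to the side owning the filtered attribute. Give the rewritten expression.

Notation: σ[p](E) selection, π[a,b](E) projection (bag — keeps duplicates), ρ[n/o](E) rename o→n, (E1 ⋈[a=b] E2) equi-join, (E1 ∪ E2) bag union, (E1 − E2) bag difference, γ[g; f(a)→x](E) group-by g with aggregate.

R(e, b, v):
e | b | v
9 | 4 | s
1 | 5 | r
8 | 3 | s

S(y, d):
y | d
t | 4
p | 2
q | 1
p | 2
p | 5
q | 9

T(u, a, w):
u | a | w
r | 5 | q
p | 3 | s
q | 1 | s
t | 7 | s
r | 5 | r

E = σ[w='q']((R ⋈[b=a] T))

σ filters on w, owned by the right side.
E' = (R ⋈[b=a] σ[w='q'](T))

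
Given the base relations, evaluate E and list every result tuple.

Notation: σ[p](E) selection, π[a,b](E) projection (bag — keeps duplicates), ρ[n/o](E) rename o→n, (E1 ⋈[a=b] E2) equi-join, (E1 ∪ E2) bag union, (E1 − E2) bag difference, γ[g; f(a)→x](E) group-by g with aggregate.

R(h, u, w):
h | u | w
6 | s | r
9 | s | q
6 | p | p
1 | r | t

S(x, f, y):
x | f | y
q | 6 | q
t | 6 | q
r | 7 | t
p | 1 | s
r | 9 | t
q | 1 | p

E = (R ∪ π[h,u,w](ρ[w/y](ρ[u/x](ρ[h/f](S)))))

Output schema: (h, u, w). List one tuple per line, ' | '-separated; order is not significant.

Subexpression sizes:
  R → 4
  S → 6
  ρ[h/f](S) → 6
  ρ[u/x](ρ[h/f](S)) → 6
  ρ[w/y](ρ[u/x](ρ[h/f](S))) → 6
  π[h,u,w](ρ[w/y](ρ[u/x](ρ[h/f](S)))) → 6
  (R ∪ π[h,u,w](ρ[w/y](ρ[u/x](ρ[h/f](S))))) → 10

== RESULT ==
h | u | w
1 | p | s
1 | q | p
1 | r | t
6 | p | p
6 | q | q
6 | s | r
6 | t | q
7 | r | t
9 | r | t
9 | s | q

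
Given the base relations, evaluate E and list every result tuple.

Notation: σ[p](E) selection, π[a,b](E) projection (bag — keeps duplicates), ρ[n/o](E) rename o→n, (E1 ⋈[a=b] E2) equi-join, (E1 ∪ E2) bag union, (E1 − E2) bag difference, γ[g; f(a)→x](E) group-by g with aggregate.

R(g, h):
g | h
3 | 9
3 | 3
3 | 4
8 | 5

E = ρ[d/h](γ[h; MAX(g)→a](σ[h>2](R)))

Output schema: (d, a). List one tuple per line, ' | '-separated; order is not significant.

Row counts bottom-up:
  R → 4
  σ[h>2](R) → 4
  γ[h; MAX(g)→a](σ[h>2](R)) → 4
  ρ[d/h](γ[h; MAX(g)→a](σ[h>2](R))) → 4

== RESULT ==
d | a
3 | 3
4 | 3
5 | 8
9 | 3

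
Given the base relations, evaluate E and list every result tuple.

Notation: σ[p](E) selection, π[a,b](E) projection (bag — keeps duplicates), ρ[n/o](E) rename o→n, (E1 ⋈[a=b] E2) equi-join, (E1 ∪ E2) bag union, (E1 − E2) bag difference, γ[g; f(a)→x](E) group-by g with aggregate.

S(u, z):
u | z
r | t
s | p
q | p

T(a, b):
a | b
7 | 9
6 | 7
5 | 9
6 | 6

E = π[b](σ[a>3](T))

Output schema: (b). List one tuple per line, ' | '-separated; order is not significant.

Subexpression sizes:
  T → 4
  σ[a>3](T) → 4
  π[b](σ[a>3](T)) → 4

== RESULT ==
b
6
7
9
9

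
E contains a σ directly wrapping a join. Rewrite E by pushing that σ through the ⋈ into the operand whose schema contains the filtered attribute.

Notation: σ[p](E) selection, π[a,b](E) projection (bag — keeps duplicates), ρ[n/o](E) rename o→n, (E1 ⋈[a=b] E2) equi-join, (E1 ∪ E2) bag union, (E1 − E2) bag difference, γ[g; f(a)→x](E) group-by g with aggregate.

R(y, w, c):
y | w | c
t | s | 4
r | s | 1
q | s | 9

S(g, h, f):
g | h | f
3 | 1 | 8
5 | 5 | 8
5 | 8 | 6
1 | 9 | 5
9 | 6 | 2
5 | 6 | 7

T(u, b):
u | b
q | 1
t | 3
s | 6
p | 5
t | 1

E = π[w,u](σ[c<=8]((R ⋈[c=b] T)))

σ filters on c, owned by the left side.
E' = π[w,u]((σ[c<=8](R) ⋈[c=b] T))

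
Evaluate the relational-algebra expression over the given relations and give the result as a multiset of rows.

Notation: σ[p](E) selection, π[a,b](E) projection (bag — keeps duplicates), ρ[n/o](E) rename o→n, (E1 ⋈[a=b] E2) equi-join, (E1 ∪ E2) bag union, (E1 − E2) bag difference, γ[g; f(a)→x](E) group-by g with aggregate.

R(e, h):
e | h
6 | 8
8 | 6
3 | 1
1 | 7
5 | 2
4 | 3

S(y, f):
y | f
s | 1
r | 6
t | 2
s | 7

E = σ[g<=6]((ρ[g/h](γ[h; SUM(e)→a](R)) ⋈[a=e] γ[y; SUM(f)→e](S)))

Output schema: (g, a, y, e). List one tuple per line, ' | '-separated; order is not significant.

Stepwise |·|:
  R → 6
  γ[h; SUM(e)→a](R) → 6
  ρ[g/h](γ[h; SUM(e)→a](R)) → 6
  S → 4
  γ[y; SUM(f)→e](S) → 3
  (ρ[g/h](γ[h; SUM(e)→a](R)) ⋈[a=e] γ[y; SUM(f)→e](S)) → 2
  σ[g<=6]((ρ[g/h](γ[h; SUM(e)→a](R)) ⋈[a=e] γ[y; SUM(f)→e](S))) → 1

== RESULT ==
g | a | y | e
6 | 8 | s | 8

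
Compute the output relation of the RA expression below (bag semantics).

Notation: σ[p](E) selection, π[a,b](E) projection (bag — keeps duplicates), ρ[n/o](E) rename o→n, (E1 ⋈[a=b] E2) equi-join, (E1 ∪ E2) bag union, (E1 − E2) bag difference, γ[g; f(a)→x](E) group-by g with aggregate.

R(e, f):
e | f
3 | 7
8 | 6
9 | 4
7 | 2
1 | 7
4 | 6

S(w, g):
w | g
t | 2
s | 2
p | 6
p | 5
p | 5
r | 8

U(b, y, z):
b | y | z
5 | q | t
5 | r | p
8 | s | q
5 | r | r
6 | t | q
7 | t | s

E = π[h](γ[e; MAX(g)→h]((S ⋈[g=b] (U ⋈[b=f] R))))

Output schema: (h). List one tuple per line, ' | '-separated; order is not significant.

Per-node cardinality:
  S → 6
  U → 6
  R → 6
  (U ⋈[b=f] R) → 4
  (S ⋈[g=b] (U ⋈[b=f] R)) → 2
  γ[e; MAX(g)→h]((S ⋈[g=b] (U ⋈[b=f] R))) → 2
  π[h](γ[e; MAX(g)→h]((S ⋈[g=b] (U ⋈[b=f] R)))) → 2

== RESULT ==
h
6
6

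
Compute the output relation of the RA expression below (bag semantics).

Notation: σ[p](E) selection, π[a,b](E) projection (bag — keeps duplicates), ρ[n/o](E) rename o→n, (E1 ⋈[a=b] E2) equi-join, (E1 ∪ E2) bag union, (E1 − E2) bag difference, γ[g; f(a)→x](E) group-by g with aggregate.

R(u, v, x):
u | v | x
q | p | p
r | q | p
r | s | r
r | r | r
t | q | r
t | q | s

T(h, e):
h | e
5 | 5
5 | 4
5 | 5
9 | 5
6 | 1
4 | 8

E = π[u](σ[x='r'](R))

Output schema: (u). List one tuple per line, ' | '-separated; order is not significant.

Subexpression sizes:
  R → 6
  σ[x='r'](R) → 3
  π[u](σ[x='r'](R)) → 3

== RESULT ==
u
r
r
t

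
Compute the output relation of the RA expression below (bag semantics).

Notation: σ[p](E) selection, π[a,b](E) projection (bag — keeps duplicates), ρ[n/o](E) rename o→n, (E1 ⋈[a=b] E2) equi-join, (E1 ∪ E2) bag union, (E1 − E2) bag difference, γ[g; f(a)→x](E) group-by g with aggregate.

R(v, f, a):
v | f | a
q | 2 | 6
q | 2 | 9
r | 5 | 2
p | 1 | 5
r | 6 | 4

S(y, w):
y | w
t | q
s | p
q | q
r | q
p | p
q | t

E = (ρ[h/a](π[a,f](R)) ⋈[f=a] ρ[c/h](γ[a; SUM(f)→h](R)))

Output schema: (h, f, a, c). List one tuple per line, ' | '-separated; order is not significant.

Row counts bottom-up:
  R → 5
  π[a,f](R) → 5
  ρ[h/a](π[a,f](R)) → 5
  R → 5
  γ[a; SUM(f)→h](R) → 5
  ρ[c/h](γ[a; SUM(f)→h](R)) → 5
  (ρ[h/a](π[a,f](R)) ⋈[f=a] ρ[c/h](γ[a; SUM(f)→h](R))) → 4

== RESULT ==
h | f | a | c
2 | 5 | 5 | 1
4 | 6 | 6 | 2
6 | 2 | 2 | 5
9 | 2 | 2 | 5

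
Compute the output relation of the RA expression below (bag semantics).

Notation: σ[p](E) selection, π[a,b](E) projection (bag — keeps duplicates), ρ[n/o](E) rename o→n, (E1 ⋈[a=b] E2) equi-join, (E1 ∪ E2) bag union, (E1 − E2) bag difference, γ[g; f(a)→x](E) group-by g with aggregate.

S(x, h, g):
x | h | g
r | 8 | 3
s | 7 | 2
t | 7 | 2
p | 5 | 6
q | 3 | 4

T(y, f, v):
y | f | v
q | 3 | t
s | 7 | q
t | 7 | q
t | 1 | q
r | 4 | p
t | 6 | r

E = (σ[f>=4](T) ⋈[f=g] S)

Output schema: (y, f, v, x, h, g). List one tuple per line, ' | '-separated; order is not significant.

Row counts bottom-up:
  T → 6
  σ[f>=4](T) → 4
  S → 5
  (σ[f>=4](T) ⋈[f=g] S) → 2

== RESULT ==
y | f | v | x | h | g
r | 4 | p | q | 3 | 4
t | 6 | r | p | 5 | 6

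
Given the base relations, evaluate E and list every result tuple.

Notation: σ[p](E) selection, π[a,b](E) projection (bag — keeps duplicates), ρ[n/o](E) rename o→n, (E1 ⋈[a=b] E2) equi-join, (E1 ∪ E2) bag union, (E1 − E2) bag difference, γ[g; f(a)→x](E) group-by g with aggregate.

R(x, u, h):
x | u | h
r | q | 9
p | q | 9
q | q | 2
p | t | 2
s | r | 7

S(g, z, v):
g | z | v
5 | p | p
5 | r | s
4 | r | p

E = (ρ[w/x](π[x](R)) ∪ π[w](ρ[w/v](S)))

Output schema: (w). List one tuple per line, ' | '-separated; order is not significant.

Subexpression sizes:
  R → 5
  π[x](R) → 5
  ρ[w/x](π[x](R)) → 5
  S → 3
  ρ[w/v](S) → 3
  π[w](ρ[w/v](S)) → 3
  (ρ[w/x](π[x](R)) ∪ π[w](ρ[w/v](S))) → 8

== RESULT ==
w
p
p
p
p
q
r
s
s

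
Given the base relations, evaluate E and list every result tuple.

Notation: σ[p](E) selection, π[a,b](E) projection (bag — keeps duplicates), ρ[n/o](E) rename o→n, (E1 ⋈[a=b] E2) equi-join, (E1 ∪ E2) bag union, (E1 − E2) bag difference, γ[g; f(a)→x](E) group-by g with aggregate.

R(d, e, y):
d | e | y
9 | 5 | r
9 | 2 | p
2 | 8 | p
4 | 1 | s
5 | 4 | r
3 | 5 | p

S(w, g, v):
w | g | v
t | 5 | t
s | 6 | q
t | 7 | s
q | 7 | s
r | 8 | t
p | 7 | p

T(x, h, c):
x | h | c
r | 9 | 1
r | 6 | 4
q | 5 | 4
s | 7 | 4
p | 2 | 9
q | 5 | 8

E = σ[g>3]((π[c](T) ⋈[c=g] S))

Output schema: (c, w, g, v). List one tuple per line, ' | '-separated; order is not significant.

Row counts bottom-up:
  T → 6
  π[c](T) → 6
  S → 6
  (π[c](T) ⋈[c=g] S) → 1
  σ[g>3]((π[c](T) ⋈[c=g] S)) → 1

== RESULT ==
c | w | g | v
8 | r | 8 | t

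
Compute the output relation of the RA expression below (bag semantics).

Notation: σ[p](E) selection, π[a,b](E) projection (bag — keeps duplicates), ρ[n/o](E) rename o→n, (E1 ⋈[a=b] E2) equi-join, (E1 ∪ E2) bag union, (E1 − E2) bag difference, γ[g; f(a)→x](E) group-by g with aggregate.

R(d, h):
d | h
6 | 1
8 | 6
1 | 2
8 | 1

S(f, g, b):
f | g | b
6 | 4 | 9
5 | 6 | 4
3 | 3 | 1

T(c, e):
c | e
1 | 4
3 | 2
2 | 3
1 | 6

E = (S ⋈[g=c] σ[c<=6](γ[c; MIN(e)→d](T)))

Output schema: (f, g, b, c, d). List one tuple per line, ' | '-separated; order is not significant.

Per-node cardinality:
  S → 3
  T → 4
  γ[c; MIN(e)→d](T) → 3
  σ[c<=6](γ[c; MIN(e)→d](T)) → 3
  (S ⋈[g=c] σ[c<=6](γ[c; MIN(e)→d](T))) → 1

== RESULT ==
f | g | b | c | d
3 | 3 | 1 | 3 | 2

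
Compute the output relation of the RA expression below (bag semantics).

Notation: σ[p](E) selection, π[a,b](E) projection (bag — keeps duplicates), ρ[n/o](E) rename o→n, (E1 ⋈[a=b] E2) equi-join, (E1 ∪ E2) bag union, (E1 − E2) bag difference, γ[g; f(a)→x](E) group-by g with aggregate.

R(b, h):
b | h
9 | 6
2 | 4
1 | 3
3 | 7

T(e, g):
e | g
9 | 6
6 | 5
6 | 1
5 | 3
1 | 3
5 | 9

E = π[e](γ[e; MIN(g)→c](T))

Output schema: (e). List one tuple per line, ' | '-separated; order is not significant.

Subexpression sizes:
  T → 6
  γ[e; MIN(g)→c](T) → 4
  π[e](γ[e; MIN(g)→c](T)) → 4

== RESULT ==
e
1
5
6
9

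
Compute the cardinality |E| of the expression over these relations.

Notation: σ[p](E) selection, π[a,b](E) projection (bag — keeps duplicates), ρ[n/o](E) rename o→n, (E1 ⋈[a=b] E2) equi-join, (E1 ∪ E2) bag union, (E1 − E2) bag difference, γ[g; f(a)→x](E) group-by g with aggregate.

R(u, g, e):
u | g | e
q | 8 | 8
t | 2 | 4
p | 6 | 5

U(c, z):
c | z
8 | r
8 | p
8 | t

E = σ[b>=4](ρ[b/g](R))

Row counts bottom-up:
  R → 3
  ρ[b/g](R) → 3
  σ[b>=4](ρ[b/g](R)) → 2

|E| = 2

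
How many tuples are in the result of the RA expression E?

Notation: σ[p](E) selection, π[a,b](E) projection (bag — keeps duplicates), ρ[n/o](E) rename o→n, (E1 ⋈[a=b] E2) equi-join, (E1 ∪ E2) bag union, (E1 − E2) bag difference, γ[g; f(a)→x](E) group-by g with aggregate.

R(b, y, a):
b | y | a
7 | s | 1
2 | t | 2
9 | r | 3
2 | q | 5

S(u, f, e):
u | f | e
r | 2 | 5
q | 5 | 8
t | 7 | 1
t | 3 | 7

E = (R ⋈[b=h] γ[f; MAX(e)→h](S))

Stepwise |·|:
  R → 4
  S → 4
  γ[f; MAX(e)→h](S) → 4
  (R ⋈[b=h] γ[f; MAX(e)→h](S)) → 1

|E| = 1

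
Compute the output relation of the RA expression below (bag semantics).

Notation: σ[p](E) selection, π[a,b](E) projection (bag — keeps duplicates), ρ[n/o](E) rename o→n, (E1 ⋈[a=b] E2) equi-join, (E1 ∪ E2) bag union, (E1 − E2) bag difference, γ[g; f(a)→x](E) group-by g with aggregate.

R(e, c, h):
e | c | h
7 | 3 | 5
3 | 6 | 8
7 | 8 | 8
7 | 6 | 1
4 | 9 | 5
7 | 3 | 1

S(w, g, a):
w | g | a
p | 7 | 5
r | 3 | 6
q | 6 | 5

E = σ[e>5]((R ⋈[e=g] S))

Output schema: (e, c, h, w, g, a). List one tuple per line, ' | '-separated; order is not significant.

Stepwise |·|:
  R → 6
  S → 3
  (R ⋈[e=g] S) → 5
  σ[e>5]((R ⋈[e=g] S)) → 4

== RESULT ==
e | c | h | w | g | a
7 | 3 | 1 | p | 7 | 5
7 | 3 | 5 | p | 7 | 5
7 | 6 | 1 | p | 7 | 5
7 | 8 | 8 | p | 7 | 5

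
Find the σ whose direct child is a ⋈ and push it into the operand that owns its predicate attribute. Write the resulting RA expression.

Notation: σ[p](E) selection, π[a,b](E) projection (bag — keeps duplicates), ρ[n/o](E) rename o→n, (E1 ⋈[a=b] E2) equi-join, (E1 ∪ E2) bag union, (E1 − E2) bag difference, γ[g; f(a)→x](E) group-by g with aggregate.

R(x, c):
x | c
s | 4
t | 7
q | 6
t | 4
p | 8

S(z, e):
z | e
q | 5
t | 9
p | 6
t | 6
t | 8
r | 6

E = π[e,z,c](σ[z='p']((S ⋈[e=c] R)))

σ filters on z, owned by the left side.
E' = π[e,z,c]((σ[z='p'](S) ⋈[e=c] R))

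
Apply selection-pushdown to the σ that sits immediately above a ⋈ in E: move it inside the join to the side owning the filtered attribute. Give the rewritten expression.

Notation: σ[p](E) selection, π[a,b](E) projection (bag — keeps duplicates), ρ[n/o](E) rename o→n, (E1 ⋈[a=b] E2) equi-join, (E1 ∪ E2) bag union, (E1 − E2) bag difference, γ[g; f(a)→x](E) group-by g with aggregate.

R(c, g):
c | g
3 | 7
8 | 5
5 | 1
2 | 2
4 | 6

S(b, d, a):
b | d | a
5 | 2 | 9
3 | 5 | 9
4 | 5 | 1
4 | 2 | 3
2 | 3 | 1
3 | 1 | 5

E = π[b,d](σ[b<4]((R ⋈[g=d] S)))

σ filters on b, owned by the right side.
E' = π[b,d]((R ⋈[g=d] σ[b<4](S)))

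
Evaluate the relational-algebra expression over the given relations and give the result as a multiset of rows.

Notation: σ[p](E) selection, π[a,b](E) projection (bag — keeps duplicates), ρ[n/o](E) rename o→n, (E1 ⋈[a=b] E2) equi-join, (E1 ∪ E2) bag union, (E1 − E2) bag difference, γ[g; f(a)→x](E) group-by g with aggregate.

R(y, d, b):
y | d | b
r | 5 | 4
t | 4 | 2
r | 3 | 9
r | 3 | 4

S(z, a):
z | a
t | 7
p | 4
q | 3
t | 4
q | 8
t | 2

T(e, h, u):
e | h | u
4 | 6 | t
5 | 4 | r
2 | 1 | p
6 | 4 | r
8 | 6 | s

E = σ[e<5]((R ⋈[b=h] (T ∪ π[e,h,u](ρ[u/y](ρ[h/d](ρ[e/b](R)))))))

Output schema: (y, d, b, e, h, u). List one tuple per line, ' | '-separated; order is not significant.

Row counts bottom-up:
  R → 4
  T → 5
  R → 4
  ρ[e/b](R) → 4
  ρ[h/d](ρ[e/b](R)) → 4
  ρ[u/y](ρ[h/d](ρ[e/b](R))) → 4
  π[e,h,u](ρ[u/y](ρ[h/d](ρ[e/b](R)))) → 4
  (T ∪ π[e,h,u](ρ[u/y](ρ[h/d](ρ[e/b](R))))) → 9
  (R ⋈[b=h] (T ∪ π[e,h,u](ρ[u/y](ρ[h/d](ρ[e/b](R)))))) → 6
  σ[e<5]((R ⋈[b=h] (T ∪ π[e,h,u](ρ[u/y](ρ[h/d](ρ[e/b](R))))))) → 2

== RESULT ==
y | d | b | e | h | u
r | 3 | 4 | 2 | 4 | t
r | 5 | 4 | 2 | 4 | t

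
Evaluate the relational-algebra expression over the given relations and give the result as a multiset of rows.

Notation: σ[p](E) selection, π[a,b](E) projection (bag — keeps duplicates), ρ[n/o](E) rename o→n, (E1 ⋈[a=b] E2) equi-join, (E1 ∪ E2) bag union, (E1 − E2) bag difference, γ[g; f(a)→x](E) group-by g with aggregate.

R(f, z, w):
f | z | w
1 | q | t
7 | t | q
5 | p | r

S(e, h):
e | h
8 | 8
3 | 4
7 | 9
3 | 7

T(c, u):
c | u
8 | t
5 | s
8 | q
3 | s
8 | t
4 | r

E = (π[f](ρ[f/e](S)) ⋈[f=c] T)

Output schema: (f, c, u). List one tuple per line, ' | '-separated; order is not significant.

Row counts bottom-up:
  S → 4
  ρ[f/e](S) → 4
  π[f](ρ[f/e](S)) → 4
  T → 6
  (π[f](ρ[f/e](S)) ⋈[f=c] T) → 5

== RESULT ==
f | c | u
3 | 3 | s
3 | 3 | s
8 | 8 | q
8 | 8 | t
8 | 8 | t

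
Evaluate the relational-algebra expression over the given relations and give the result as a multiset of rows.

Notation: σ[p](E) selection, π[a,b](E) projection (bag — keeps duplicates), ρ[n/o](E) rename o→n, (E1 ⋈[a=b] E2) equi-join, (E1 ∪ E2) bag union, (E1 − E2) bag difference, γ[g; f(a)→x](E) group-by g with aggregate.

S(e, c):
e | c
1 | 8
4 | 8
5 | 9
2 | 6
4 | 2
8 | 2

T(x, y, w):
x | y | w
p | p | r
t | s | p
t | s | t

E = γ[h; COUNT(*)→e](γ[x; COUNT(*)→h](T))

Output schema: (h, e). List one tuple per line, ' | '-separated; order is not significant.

Row counts bottom-up:
  T → 3
  γ[x; COUNT(*)→h](T) → 2
  γ[h; COUNT(*)→e](γ[x; COUNT(*)→h](T)) → 2

== RESULT ==
h | e
1 | 1
2 | 1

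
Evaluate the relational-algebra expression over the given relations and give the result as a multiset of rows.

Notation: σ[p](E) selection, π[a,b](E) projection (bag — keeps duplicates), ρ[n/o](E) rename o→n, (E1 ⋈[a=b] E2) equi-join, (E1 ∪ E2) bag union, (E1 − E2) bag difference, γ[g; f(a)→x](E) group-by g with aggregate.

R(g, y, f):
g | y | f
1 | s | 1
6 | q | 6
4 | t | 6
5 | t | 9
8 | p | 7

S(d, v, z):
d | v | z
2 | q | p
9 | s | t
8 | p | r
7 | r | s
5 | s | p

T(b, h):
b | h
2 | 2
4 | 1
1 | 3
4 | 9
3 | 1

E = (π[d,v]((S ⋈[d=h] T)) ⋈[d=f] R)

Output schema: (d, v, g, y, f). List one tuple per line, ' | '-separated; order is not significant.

Row counts bottom-up:
  S → 5
  T → 5
  (S ⋈[d=h] T) → 2
  π[d,v]((S ⋈[d=h] T)) → 2
  R → 5
  (π[d,v]((S ⋈[d=h] T)) ⋈[d=f] R) → 1

== RESULT ==
d | v | g | y | f
9 | s | 5 | t | 9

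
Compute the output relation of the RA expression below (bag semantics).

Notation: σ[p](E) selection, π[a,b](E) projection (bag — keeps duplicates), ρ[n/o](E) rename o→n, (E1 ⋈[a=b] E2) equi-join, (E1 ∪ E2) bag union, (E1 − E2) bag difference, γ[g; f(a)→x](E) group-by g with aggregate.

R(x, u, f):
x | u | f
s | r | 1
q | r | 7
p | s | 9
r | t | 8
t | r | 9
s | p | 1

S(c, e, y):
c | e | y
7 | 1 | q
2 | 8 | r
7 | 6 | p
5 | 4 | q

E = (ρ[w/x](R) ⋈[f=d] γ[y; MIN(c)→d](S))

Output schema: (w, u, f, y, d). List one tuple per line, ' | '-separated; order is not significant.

Stepwise |·|:
  R → 6
  ρ[w/x](R) → 6
  S → 4
  γ[y; MIN(c)→d](S) → 3
  (ρ[w/x](R) ⋈[f=d] γ[y; MIN(c)→d](S)) → 1

== RESULT ==
w | u | f | y | d
q | r | 7 | p | 7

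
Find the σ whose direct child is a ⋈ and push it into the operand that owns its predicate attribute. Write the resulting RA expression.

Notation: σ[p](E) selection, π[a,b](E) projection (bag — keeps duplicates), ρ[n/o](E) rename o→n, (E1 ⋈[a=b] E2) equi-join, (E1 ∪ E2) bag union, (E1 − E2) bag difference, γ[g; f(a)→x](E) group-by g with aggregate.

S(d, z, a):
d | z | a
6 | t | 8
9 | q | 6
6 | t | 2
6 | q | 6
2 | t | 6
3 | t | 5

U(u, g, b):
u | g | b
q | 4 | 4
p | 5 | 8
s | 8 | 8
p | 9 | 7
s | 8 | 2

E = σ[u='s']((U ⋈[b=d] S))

σ filters on u, owned by the left side.
E' = (σ[u='s'](U) ⋈[b=d] S)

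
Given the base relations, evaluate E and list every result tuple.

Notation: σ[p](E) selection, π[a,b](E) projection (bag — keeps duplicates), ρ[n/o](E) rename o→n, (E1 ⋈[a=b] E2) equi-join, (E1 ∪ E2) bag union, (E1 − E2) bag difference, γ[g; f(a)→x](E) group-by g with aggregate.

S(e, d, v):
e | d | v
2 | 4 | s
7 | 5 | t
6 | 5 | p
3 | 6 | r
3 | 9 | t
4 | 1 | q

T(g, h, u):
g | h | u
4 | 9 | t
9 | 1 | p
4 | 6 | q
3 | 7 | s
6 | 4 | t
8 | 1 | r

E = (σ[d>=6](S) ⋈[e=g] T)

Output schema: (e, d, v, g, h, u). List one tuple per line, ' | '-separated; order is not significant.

Row counts bottom-up:
  S → 6
  σ[d>=6](S) → 2
  T → 6
  (σ[d>=6](S) ⋈[e=g] T) → 2

== RESULT ==
e | d | v | g | h | u
3 | 6 | r | 3 | 7 | s
3 | 9 | t | 3 | 7 | s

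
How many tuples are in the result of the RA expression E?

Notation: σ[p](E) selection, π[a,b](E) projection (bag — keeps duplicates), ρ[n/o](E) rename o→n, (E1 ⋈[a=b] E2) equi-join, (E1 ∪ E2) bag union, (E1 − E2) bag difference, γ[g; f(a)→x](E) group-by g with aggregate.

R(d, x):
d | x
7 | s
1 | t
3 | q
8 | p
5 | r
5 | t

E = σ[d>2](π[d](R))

Row counts bottom-up:
  R → 6
  π[d](R) → 6
  σ[d>2](π[d](R)) → 5

|E| = 5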